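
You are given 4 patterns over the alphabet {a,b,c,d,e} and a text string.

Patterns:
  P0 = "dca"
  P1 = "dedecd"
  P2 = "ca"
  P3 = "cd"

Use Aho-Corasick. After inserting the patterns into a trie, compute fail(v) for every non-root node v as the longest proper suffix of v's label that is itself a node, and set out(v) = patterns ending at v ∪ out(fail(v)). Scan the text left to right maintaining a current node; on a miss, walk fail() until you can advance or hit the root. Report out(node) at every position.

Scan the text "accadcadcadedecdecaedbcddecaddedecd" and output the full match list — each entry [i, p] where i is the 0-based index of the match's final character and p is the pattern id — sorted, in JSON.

Construct AC machine:
Trie nodes:
  n0 'ε': c→9 d→1
  n1 'd': c→2 e→4
  n2 'dc': a→3
  n3 'dca': ·  [P0 ends]
  n4 'de': d→5
  n5 'ded': e→6
  n6 'dede': c→7
  n7 'dedec': d→8
  n8 'dedecd': ·  [P1 ends]
  n9 'c': a→10 d→11
  n10 'ca': ·  [P2 ends]
  n11 'cd': ·  [P3 ends]

BFS fail/out derivation:
  fail(1) 'd': from fail(0)=0 chase 'd': 0 ⇒ 0;  out=∅∪out(0)=∅
  fail(9) 'c': from fail(0)=0 chase 'c': 0 ⇒ 0;  out=∅∪out(0)=∅
  fail(2) 'dc': from fail(1)=0 chase 'c': 0 ⇒ 9;  out=∅∪out(9)=∅
  fail(4) 'de': from fail(1)=0 chase 'e': 0 ⇒ 0;  out=∅∪out(0)=∅
  fail(10) 'ca': from fail(9)=0 chase 'a': 0 ⇒ 0;  out={2}∪out(0)={2}
  fail(11) 'cd': from fail(9)=0 chase 'd': 0 ⇒ 1;  out={3}∪out(1)={3}
  fail(3) 'dca': from fail(2)=9 chase 'a': 9 ⇒ 10;  out={0}∪out(10)={0,2}
  fail(5) 'ded': from fail(4)=0 chase 'd': 0 ⇒ 1;  out=∅∪out(1)=∅
  fail(6) 'dede': from fail(5)=1 chase 'e': 1 ⇒ 4;  out=∅∪out(4)=∅
  fail(7) 'dedec': from fail(6)=4 chase 'c': 4→0 ⇒ 9;  out=∅∪out(9)=∅
  fail(8) 'dedecd': from fail(7)=9 chase 'd': 9 ⇒ 11;  out={1}∪out(11)={1,3}

Scan:
pos 0 'a': at 0
pos 1 'c': at 9
pos 2 'c': at 9 (via fail)
pos 3 'a': at 10  emit P2@[2:3]
pos 4 'd': at 1 (via fail)
pos 5 'c': at 2
pos 6 'a': at 3  emit P0@[4:6],P2@[5:6]
pos 7 'd': at 1 (via fail)
pos 8 'c': at 2
pos 9 'a': at 3  emit P0@[7:9],P2@[8:9]
pos 10 'd': at 1 (via fail)
pos 11 'e': at 4
pos 12 'd': at 5
pos 13 'e': at 6
pos 14 'c': at 7
pos 15 'd': at 8  emit P1@[10:15],P3@[14:15]
pos 16 'e': at 4 (via fail)
pos 17 'c': at 9 (via fail)
pos 18 'a': at 10  emit P2@[17:18]
pos 19 'e': at 0 (via fail)
pos 20 'd': at 1
pos 21 'b': at 0 (via fail)
pos 22 'c': at 9
pos 23 'd': at 11  emit P3@[22:23]
pos 24 'd': at 1 (via fail)
pos 25 'e': at 4
pos 26 'c': at 9 (via fail)
pos 27 'a': at 10  emit P2@[26:27]
pos 28 'd': at 1 (via fail)
pos 29 'd': at 1 (via fail)
pos 30 'e': at 4
pos 31 'd': at 5
pos 32 'e': at 6
pos 33 'c': at 7
pos 34 'd': at 8  emit P1@[29:34],P3@[33:34]

Result: [[3,2],[6,0],[6,2],[9,0],[9,2],[15,1],[15,3],[18,2],[23,3],[27,2],[34,1],[34,3]]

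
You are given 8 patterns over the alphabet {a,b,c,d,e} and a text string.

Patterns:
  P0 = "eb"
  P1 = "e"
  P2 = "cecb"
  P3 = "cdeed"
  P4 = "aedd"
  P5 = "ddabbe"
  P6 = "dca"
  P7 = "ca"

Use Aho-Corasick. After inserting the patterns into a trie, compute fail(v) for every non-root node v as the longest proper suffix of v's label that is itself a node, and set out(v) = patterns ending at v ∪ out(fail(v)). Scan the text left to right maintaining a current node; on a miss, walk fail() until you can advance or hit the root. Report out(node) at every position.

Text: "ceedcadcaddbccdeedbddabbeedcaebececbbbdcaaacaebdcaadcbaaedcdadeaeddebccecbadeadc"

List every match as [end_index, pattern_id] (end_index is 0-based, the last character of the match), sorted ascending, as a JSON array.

Build:
Trie (insert patterns):
  0='ε' goto a→11 c→3 d→15 e→1
  1='e' goto b→2  [P1 ends]
  2='eb' goto ·  [P0 ends]
  3='c' goto a→23 d→7 e→4
  4='ce' goto c→5
  5='cec' goto b→6
  6='cecb' goto ·  [P2 ends]
  7='cd' goto e→8
  8='cde' goto e→9
  9='cdee' goto d→10
  10='cdeed' goto ·  [P3 ends]
  11='a' goto e→12
  12='ae' goto d→13
  13='aed' goto d→14
  14='aedd' goto ·  [P4 ends]
  15='d' goto c→21 d→16
  16='dd' goto a→17
  17='dda' goto b→18
  18='ddab' goto b→19
  19='ddabb' goto e→20
  20='ddabbe' goto ·  [P5 ends]
  21='dc' goto a→22
  22='dca' goto ·  [P6 ends]
  23='ca' goto ·  [P7 ends]

BFS fail/out derivation:
  n1('e'): parent n0 fail=0; on 'e' 0 → fail=0;  out {1}∪∅={1}
  n3('c'): parent n0 fail=0; on 'c' 0 → fail=0;  out ∅∪∅=∅
  n11('a'): parent n0 fail=0; on 'a' 0 → fail=0;  out ∅∪∅=∅
  n15('d'): parent n0 fail=0; on 'd' 0 → fail=0;  out ∅∪∅=∅
  n2('eb'): parent n1 fail=0; on 'b' 0 → fail=0;  out {0}∪∅={0}
  n4('ce'): parent n3 fail=0; on 'e' 0 → fail=1;  out ∅∪{1}={1}
  n7('cd'): parent n3 fail=0; on 'd' 0 → fail=15;  out ∅∪∅=∅
  n12('ae'): parent n11 fail=0; on 'e' 0 → fail=1;  out ∅∪{1}={1}
  n16('dd'): parent n15 fail=0; on 'd' 0 → fail=15;  out ∅∪∅=∅
  n21('dc'): parent n15 fail=0; on 'c' 0 → fail=3;  out ∅∪∅=∅
  n23('ca'): parent n3 fail=0; on 'a' 0 → fail=11;  out {7}∪∅={7}
  n5('cec'): parent n4 fail=1; on 'c' 1→0 → fail=3;  out ∅∪∅=∅
  n8('cde'): parent n7 fail=15; on 'e' 15→0 → fail=1;  out ∅∪{1}={1}
  n13('aed'): parent n12 fail=1; on 'd' 1→0 → fail=15;  out ∅∪∅=∅
  n17('dda'): parent n16 fail=15; on 'a' 15→0 → fail=11;  out ∅∪∅=∅
  n22('dca'): parent n21 fail=3; on 'a' 3 → fail=23;  out {6}∪{7}={6,7}
  n6('cecb'): parent n5 fail=3; on 'b' 3→0 → fail=0;  out {2}∪∅={2}
  n9('cdee'): parent n8 fail=1; on 'e' 1→0 → fail=1;  out ∅∪{1}={1}
  n14('aedd'): parent n13 fail=15; on 'd' 15 → fail=16;  out {4}∪∅={4}
  n18('ddab'): parent n17 fail=11; on 'b' 11→0 → fail=0;  out ∅∪∅=∅
  n10('cdeed'): parent n9 fail=1; on 'd' 1→0 → fail=15;  out {3}∪∅={3}
  n19('ddabb'): parent n18 fail=0; on 'b' 0 → fail=0;  out ∅∪∅=∅
  n20('ddabbe'): parent n19 fail=0; on 'e' 0 → fail=1;  out {5}∪{1}={1,5}

Scan:
[0] read 'c'  n0⇒n3
[1] read 'e'  n3⇒n4  → match P1@[1:1]
[2] read 'e'  n4⇒n1 ·f  → match P1@[2:2]
[3] read 'd'  n1⇒n15 ·f
[4] read 'c'  n15⇒n21
[5] read 'a'  n21⇒n22  → match P6@[3:5],P7@[4:5]
[6] read 'd'  n22⇒n15 ·f
[7] read 'c'  n15⇒n21
[8] read 'a'  n21⇒n22  → match P6@[6:8],P7@[7:8]
[9] read 'd'  n22⇒n15 ·f
[10] read 'd'  n15⇒n16
[11] read 'b'  n16⇒n0 ·f
[12] read 'c'  n0⇒n3
[13] read 'c'  n3⇒n3 ·f
[14] read 'd'  n3⇒n7
[15] read 'e'  n7⇒n8  → match P1@[15:15]
[16] read 'e'  n8⇒n9  → match P1@[16:16]
[17] read 'd'  n9⇒n10  → match P3@[13:17]
[18] read 'b'  n10⇒n0 ·f
[19] read 'd'  n0⇒n15
[20] read 'd'  n15⇒n16
[21] read 'a'  n16⇒n17
[22] read 'b'  n17⇒n18
[23] read 'b'  n18⇒n19
[24] read 'e'  n19⇒n20  → match P1@[24:24],P5@[19:24]
[25] read 'e'  n20⇒n1 ·f  → match P1@[25:25]
[26] read 'd'  n1⇒n15 ·f
[27] read 'c'  n15⇒n21
[28] read 'a'  n21⇒n22  → match P6@[26:28],P7@[27:28]
[29] read 'e'  n22⇒n12 ·f  → match P1@[29:29]
[30] read 'b'  n12⇒n2 ·f  → match P0@[29:30]
[31] read 'e'  n2⇒n1 ·f  → match P1@[31:31]
[32] read 'c'  n1⇒n3 ·f
[33] read 'e'  n3⇒n4  → match P1@[33:33]
[34] read 'c'  n4⇒n5
[35] read 'b'  n5⇒n6  → match P2@[32:35]
[36] read 'b'  n6⇒n0 ·f
[37] read 'b'  n0⇒n0
[38] read 'd'  n0⇒n15
[39] read 'c'  n15⇒n21
[40] read 'a'  n21⇒n22  → match P6@[38:40],P7@[39:40]
[41] read 'a'  n22⇒n11 ·f
[42] read 'a'  n11⇒n11 ·f
[43] read 'c'  n11⇒n3 ·f
[44] read 'a'  n3⇒n23  → match P7@[43:44]
[45] read 'e'  n23⇒n12 ·f  → match P1@[45:45]
[46] read 'b'  n12⇒n2 ·f  → match P0@[45:46]
[47] read 'd'  n2⇒n15 ·f
[48] read 'c'  n15⇒n21
[49] read 'a'  n21⇒n22  → match P6@[47:49],P7@[48:49]
[50] read 'a'  n22⇒n11 ·f
[51] read 'd'  n11⇒n15 ·f
[52] read 'c'  n15⇒n21
[53] read 'b'  n21⇒n0 ·f
[54] read 'a'  n0⇒n11
[55] read 'a'  n11⇒n11 ·f
[56] read 'e'  n11⇒n12  → match P1@[56:56]
[57] read 'd'  n12⇒n13
[58] read 'c'  n13⇒n21 ·f
[59] read 'd'  n21⇒n7 ·f
[60] read 'a'  n7⇒n11 ·f
[61] read 'd'  n11⇒n15 ·f
[62] read 'e'  n15⇒n1 ·f  → match P1@[62:62]
[63] read 'a'  n1⇒n11 ·f
[64] read 'e'  n11⇒n12  → match P1@[64:64]
[65] read 'd'  n12⇒n13
[66] read 'd'  n13⇒n14  → match P4@[63:66]
[67] read 'e'  n14⇒n1 ·f  → match P1@[67:67]
[68] read 'b'  n1⇒n2  → match P0@[67:68]
[69] read 'c'  n2⇒n3 ·f
[70] read 'c'  n3⇒n3 ·f
[71] read 'e'  n3⇒n4  → match P1@[71:71]
[72] read 'c'  n4⇒n5
[73] read 'b'  n5⇒n6  → match P2@[70:73]
[74] read 'a'  n6⇒n11 ·f
[75] read 'd'  n11⇒n15 ·f
[76] read 'e'  n15⇒n1 ·f  → match P1@[76:76]
[77] read 'a'  n1⇒n11 ·f
[78] read 'd'  n11⇒n15 ·f
[79] read 'c'  n15⇒n21

Result: [[1,1],[2,1],[5,6],[5,7],[8,6],[8,7],[15,1],[16,1],[17,3],[24,1],[24,5],[25,1],[28,6],[28,7],[29,1],[30,0],[31,1],[33,1],[35,2],[40,6],[40,7],[44,7],[45,1],[46,0],[49,6],[49,7],[56,1],[62,1],[64,1],[66,4],[67,1],[68,0],[71,1],[73,2],[76,1]]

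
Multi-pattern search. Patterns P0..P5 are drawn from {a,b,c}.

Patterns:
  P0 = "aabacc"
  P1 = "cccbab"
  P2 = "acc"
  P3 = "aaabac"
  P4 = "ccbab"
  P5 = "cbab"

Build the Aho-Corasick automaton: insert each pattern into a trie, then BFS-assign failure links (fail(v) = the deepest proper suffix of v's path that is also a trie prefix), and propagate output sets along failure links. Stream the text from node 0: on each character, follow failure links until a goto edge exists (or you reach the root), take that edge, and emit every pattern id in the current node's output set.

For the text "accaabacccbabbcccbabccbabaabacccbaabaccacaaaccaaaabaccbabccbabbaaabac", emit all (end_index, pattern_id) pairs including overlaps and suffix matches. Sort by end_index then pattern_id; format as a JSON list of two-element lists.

Construct AC machine:
Trie nodes:
  0='ε' goto a→1 c→7
  1='a' goto a→2 c→13
  2='aa' goto a→15 b→3
  3='aab' goto a→4
  4='aaba' goto c→5
  5='aabac' goto c→6
  6='aabacc' goto ·  ←P0
  7='c' goto b→22 c→8
  8='cc' goto b→19 c→9
  9='ccc' goto b→10
  10='cccb' goto a→11
  11='cccba' goto b→12
  12='cccbab' goto ·  ←P1
  13='ac' goto c→14
  14='acc' goto ·  ←P2
  15='aaa' goto b→16
  16='aaab' goto a→17
  17='aaaba' goto c→18
  18='aaabac' goto ·  ←P3
  19='ccb' goto a→20
  20='ccba' goto b→21
  21='ccbab' goto ·  ←P4
  22='cb' goto a→23
  23='cba' goto b→24
  24='cbab' goto ·  ←P5

BFS fail/out derivation:
  n1('a'): parent n0 fail=0; on 'a' 0 → fail=0;  out ∅∪∅=∅
  n7('c'): parent n0 fail=0; on 'c' 0 → fail=0;  out ∅∪∅=∅
  n2('aa'): parent n1 fail=0; on 'a' 0 → fail=1;  out ∅∪∅=∅
  n8('cc'): parent n7 fail=0; on 'c' 0 → fail=7;  out ∅∪∅=∅
  n13('ac'): parent n1 fail=0; on 'c' 0 → fail=7;  out ∅∪∅=∅
  n22('cb'): parent n7 fail=0; on 'b' 0 → fail=0;  out ∅∪∅=∅
  n3('aab'): parent n2 fail=1; on 'b' 1→0 → fail=0;  out ∅∪∅=∅
  n9('ccc'): parent n8 fail=7; on 'c' 7 → fail=8;  out ∅∪∅=∅
  n14('acc'): parent n13 fail=7; on 'c' 7 → fail=8;  out {2}∪∅={2}
  n15('aaa'): parent n2 fail=1; on 'a' 1 → fail=2;  out ∅∪∅=∅
  n19('ccb'): parent n8 fail=7; on 'b' 7 → fail=22;  out ∅∪∅=∅
  n23('cba'): parent n22 fail=0; on 'a' 0 → fail=1;  out ∅∪∅=∅
  n4('aaba'): parent n3 fail=0; on 'a' 0 → fail=1;  out ∅∪∅=∅
  n10('cccb'): parent n9 fail=8; on 'b' 8 → fail=19;  out ∅∪∅=∅
  n16('aaab'): parent n15 fail=2; on 'b' 2 → fail=3;  out ∅∪∅=∅
  n20('ccba'): parent n19 fail=22; on 'a' 22 → fail=23;  out ∅∪∅=∅
  n24('cbab'): parent n23 fail=1; on 'b' 1→0 → fail=0;  out {5}∪∅={5}
  n5('aabac'): parent n4 fail=1; on 'c' 1 → fail=13;  out ∅∪∅=∅
  n11('cccba'): parent n10 fail=19; on 'a' 19 → fail=20;  out ∅∪∅=∅
  n17('aaaba'): parent n16 fail=3; on 'a' 3 → fail=4;  out ∅∪∅=∅
  n21('ccbab'): parent n20 fail=23; on 'b' 23 → fail=24;  out {4}∪{5}={4,5}
  n6('aabacc'): parent n5 fail=13; on 'c' 13 → fail=14;  out {0}∪{2}={0,2}
  n12('cccbab'): parent n11 fail=20; on 'b' 20 → fail=21;  out {1}∪{4,5}={1,4,5}
  n18('aaabac'): parent n17 fail=4; on 'c' 4 → fail=5;  out {3}∪∅={3}

Text stream:
pos 0 'a': at 1
pos 1 'c': at 13
pos 2 'c': at 14  → match P2@[0:2]
pos 3 'a': at 1 (via fail)
pos 4 'a': at 2
pos 5 'b': at 3
pos 6 'a': at 4
pos 7 'c': at 5
pos 8 'c': at 6  → match P0@[3:8],P2@[6:8]
pos 9 'c': at 9 (via fail)
pos 10 'b': at 10
pos 11 'a': at 11
pos 12 'b': at 12  → match P1@[7:12],P4@[8:12],P5@[9:12]
pos 13 'b': at 0 (via fail)
pos 14 'c': at 7
pos 15 'c': at 8
pos 16 'c': at 9
pos 17 'b': at 10
pos 18 'a': at 11
pos 19 'b': at 12  → match P1@[14:19],P4@[15:19],P5@[16:19]
pos 20 'c': at 7 (via fail)
pos 21 'c': at 8
pos 22 'b': at 19
pos 23 'a': at 20
pos 24 'b': at 21  → match P4@[20:24],P5@[21:24]
pos 25 'a': at 1 (via fail)
pos 26 'a': at 2
pos 27 'b': at 3
pos 28 'a': at 4
pos 29 'c': at 5
pos 30 'c': at 6  → match P0@[25:30],P2@[28:30]
pos 31 'c': at 9 (via fail)
pos 32 'b': at 10
pos 33 'a': at 11
pos 34 'a': at 2 (via fail)
pos 35 'b': at 3
pos 36 'a': at 4
pos 37 'c': at 5
pos 38 'c': at 6  → match P0@[33:38],P2@[36:38]
pos 39 'a': at 1 (via fail)
pos 40 'c': at 13
pos 41 'a': at 1 (via fail)
pos 42 'a': at 2
pos 43 'a': at 15
pos 44 'c': at 13 (via fail)
pos 45 'c': at 14  → match P2@[43:45]
pos 46 'a': at 1 (via fail)
pos 47 'a': at 2
pos 48 'a': at 15
pos 49 'a': at 15 (via fail)
pos 50 'b': at 16
pos 51 'a': at 17
pos 52 'c': at 18  → match P3@[47:52]
pos 53 'c': at 6 (via fail)  → match P0@[48:53],P2@[51:53]
pos 54 'b': at 19 (via fail)
pos 55 'a': at 20
pos 56 'b': at 21  → match P4@[52:56],P5@[53:56]
pos 57 'c': at 7 (via fail)
pos 58 'c': at 8
pos 59 'b': at 19
pos 60 'a': at 20
pos 61 'b': at 21  → match P4@[57:61],P5@[58:61]
pos 62 'b': at 0 (via fail)
pos 63 'a': at 1
pos 64 'a': at 2
pos 65 'a': at 15
pos 66 'b': at 16
pos 67 'a': at 17
pos 68 'c': at 18  → match P3@[63:68]

Result: [[2,2],[8,0],[8,2],[12,1],[12,4],[12,5],[19,1],[19,4],[19,5],[24,4],[24,5],[30,0],[30,2],[38,0],[38,2],[45,2],[52,3],[53,0],[53,2],[56,4],[56,5],[61,4],[61,5],[68,3]]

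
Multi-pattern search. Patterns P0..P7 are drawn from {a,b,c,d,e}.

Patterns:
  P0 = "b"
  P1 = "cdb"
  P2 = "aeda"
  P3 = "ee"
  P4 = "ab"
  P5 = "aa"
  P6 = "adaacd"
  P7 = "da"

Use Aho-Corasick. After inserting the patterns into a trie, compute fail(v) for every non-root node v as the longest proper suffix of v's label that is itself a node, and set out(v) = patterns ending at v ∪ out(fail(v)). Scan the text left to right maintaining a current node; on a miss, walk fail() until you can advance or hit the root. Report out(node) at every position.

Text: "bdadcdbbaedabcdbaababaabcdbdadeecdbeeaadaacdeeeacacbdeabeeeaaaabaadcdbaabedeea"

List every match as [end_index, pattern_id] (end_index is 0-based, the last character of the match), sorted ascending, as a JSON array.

Build:
Trie nodes:
  0='ε' goto a→5 b→1 c→2 d→18 e→9
  1='b' goto ·  ←P0
  2='c' goto d→3
  3='cd' goto b→4
  4='cdb' goto ·  ←P1
  5='a' goto a→12 b→11 d→13 e→6
  6='ae' goto d→7
  7='aed' goto a→8
  8='aeda' goto ·  ←P2
  9='e' goto e→10
  10='ee' goto ·  ←P3
  11='ab' goto ·  ←P4
  12='aa' goto ·  ←P5
  13='ad' goto a→14
  14='ada' goto a→15
  15='adaa' goto c→16
  16='adaac' goto d→17
  17='adaacd' goto ·  ←P6
  18='d' goto a→19
  19='da' goto ·  ←P7

Failure links (BFS by depth):
  n1('b'): parent n0 fail=0; on 'b' 0 → fail=0;  out {0}∪∅={0}
  n2('c'): parent n0 fail=0; on 'c' 0 → fail=0;  out ∅∪∅=∅
  n5('a'): parent n0 fail=0; on 'a' 0 → fail=0;  out ∅∪∅=∅
  n9('e'): parent n0 fail=0; on 'e' 0 → fail=0;  out ∅∪∅=∅
  n18('d'): parent n0 fail=0; on 'd' 0 → fail=0;  out ∅∪∅=∅
  n3('cd'): parent n2 fail=0; on 'd' 0 → fail=18;  out ∅∪∅=∅
  n6('ae'): parent n5 fail=0; on 'e' 0 → fail=9;  out ∅∪∅=∅
  n10('ee'): parent n9 fail=0; on 'e' 0 → fail=9;  out {3}∪∅={3}
  n11('ab'): parent n5 fail=0; on 'b' 0 → fail=1;  out {4}∪{0}={0,4}
  n12('aa'): parent n5 fail=0; on 'a' 0 → fail=5;  out {5}∪∅={5}
  n13('ad'): parent n5 fail=0; on 'd' 0 → fail=18;  out ∅∪∅=∅
  n19('da'): parent n18 fail=0; on 'a' 0 → fail=5;  out {7}∪∅={7}
  n4('cdb'): parent n3 fail=18; on 'b' 18→0 → fail=1;  out {1}∪{0}={0,1}
  n7('aed'): parent n6 fail=9; on 'd' 9→0 → fail=18;  out ∅∪∅=∅
  n14('ada'): parent n13 fail=18; on 'a' 18 → fail=19;  out ∅∪{7}={7}
  n8('aeda'): parent n7 fail=18; on 'a' 18 → fail=19;  out {2}∪{7}={2,7}
  n15('adaa'): parent n14 fail=19; on 'a' 19→5 → fail=12;  out ∅∪{5}={5}
  n16('adaac'): parent n15 fail=12; on 'c' 12→5→0 → fail=2;  out ∅∪∅=∅
  n17('adaacd'): parent n16 fail=2; on 'd' 2 → fail=3;  out {6}∪∅={6}

Run:
i=0 'b': node 0→1  ** P0@[0:0]
i=1 'd': node 1→18 ·f
i=2 'a': node 18→19  ** P7@[1:2]
i=3 'd': node 19→13 ·f
i=4 'c': node 13→2 ·f
i=5 'd': node 2→3
i=6 'b': node 3→4  ** P0@[6:6],P1@[4:6]
i=7 'b': node 4→1 ·f  ** P0@[7:7]
i=8 'a': node 1→5 ·f
i=9 'e': node 5→6
i=10 'd': node 6→7
i=11 'a': node 7→8  ** P2@[8:11],P7@[10:11]
i=12 'b': node 8→11 ·f  ** P0@[12:12],P4@[11:12]
i=13 'c': node 11→2 ·f
i=14 'd': node 2→3
i=15 'b': node 3→4  ** P0@[15:15],P1@[13:15]
i=16 'a': node 4→5 ·f
i=17 'a': node 5→12  ** P5@[16:17]
i=18 'b': node 12→11 ·f  ** P0@[18:18],P4@[17:18]
i=19 'a': node 11→5 ·f
i=20 'b': node 5→11  ** P0@[20:20],P4@[19:20]
i=21 'a': node 11→5 ·f
i=22 'a': node 5→12  ** P5@[21:22]
i=23 'b': node 12→11 ·f  ** P0@[23:23],P4@[22:23]
i=24 'c': node 11→2 ·f
i=25 'd': node 2→3
i=26 'b': node 3→4  ** P0@[26:26],P1@[24:26]
i=27 'd': node 4→18 ·f
i=28 'a': node 18→19  ** P7@[27:28]
i=29 'd': node 19→13 ·f
i=30 'e': node 13→9 ·f
i=31 'e': node 9→10  ** P3@[30:31]
i=32 'c': node 10→2 ·f
i=33 'd': node 2→3
i=34 'b': node 3→4  ** P0@[34:34],P1@[32:34]
i=35 'e': node 4→9 ·f
i=36 'e': node 9→10  ** P3@[35:36]
i=37 'a': node 10→5 ·f
i=38 'a': node 5→12  ** P5@[37:38]
i=39 'd': node 12→13 ·f
i=40 'a': node 13→14  ** P7@[39:40]
i=41 'a': node 14→15  ** P5@[40:41]
i=42 'c': node 15→16
i=43 'd': node 16→17  ** P6@[38:43]
i=44 'e': node 17→9 ·f
i=45 'e': node 9→10  ** P3@[44:45]
i=46 'e': node 10→10 ·f  ** P3@[45:46]
i=47 'a': node 10→5 ·f
i=48 'c': node 5→2 ·f
i=49 'a': node 2→5 ·f
i=50 'c': node 5→2 ·f
i=51 'b': node 2→1 ·f  ** P0@[51:51]
i=52 'd': node 1→18 ·f
i=53 'e': node 18→9 ·f
i=54 'a': node 9→5 ·f
i=55 'b': node 5→11  ** P0@[55:55],P4@[54:55]
i=56 'e': node 11→9 ·f
i=57 'e': node 9→10  ** P3@[56:57]
i=58 'e': node 10→10 ·f  ** P3@[57:58]
i=59 'a': node 10→5 ·f
i=60 'a': node 5→12  ** P5@[59:60]
i=61 'a': node 12→12 ·f  ** P5@[60:61]
i=62 'a': node 12→12 ·f  ** P5@[61:62]
i=63 'b': node 12→11 ·f  ** P0@[63:63],P4@[62:63]
i=64 'a': node 11→5 ·f
i=65 'a': node 5→12  ** P5@[64:65]
i=66 'd': node 12→13 ·f
i=67 'c': node 13→2 ·f
i=68 'd': node 2→3
i=69 'b': node 3→4  ** P0@[69:69],P1@[67:69]
i=70 'a': node 4→5 ·f
i=71 'a': node 5→12  ** P5@[70:71]
i=72 'b': node 12→11 ·f  ** P0@[72:72],P4@[71:72]
i=73 'e': node 11→9 ·f
i=74 'd': node 9→18 ·f
i=75 'e': node 18→9 ·f
i=76 'e': node 9→10  ** P3@[75:76]
i=77 'a': node 10→5 ·f

Matches: [[0,0],[2,7],[6,0],[6,1],[7,0],[11,2],[11,7],[12,0],[12,4],[15,0],[15,1],[17,5],[18,0],[18,4],[20,0],[20,4],[22,5],[23,0],[23,4],[26,0],[26,1],[28,7],[31,3],[34,0],[34,1],[36,3],[38,5],[40,7],[41,5],[43,6],[45,3],[46,3],[51,0],[55,0],[55,4],[57,3],[58,3],[60,5],[61,5],[62,5],[63,0],[63,4],[65,5],[69,0],[69,1],[71,5],[72,0],[72,4],[76,3]]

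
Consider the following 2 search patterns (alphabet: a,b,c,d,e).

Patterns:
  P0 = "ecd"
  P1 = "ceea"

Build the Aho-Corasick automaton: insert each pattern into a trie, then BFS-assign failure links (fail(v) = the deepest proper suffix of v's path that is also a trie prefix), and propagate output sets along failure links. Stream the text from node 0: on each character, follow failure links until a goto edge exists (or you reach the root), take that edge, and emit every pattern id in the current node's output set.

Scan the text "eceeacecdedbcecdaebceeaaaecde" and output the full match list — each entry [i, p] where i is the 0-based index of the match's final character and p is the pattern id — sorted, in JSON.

Construct AC machine:
Trie (insert patterns):
  n0 'ε': c→4 e→1
  n1 'e': c→2
  n2 'ec': d→3
  n3 'ecd': ·  [P0 ends]
  n4 'c': e→5
  n5 'ce': e→6
  n6 'cee': a→7
  n7 'ceea': ·  [P1 ends]

BFS fail/out derivation:
  n1('e'): parent n0 fail=0; on 'e' 0 → fail=0;  out ∅∪∅=∅
  n4('c'): parent n0 fail=0; on 'c' 0 → fail=0;  out ∅∪∅=∅
  n2('ec'): parent n1 fail=0; on 'c' 0 → fail=4;  out ∅∪∅=∅
  n5('ce'): parent n4 fail=0; on 'e' 0 → fail=1;  out ∅∪∅=∅
  n3('ecd'): parent n2 fail=4; on 'd' 4→0 → fail=0;  out {0}∪∅={0}
  n6('cee'): parent n5 fail=1; on 'e' 1→0 → fail=1;  out ∅∪∅=∅
  n7('ceea'): parent n6 fail=1; on 'a' 1→0 → fail=0;  out {1}∪∅={1}

Scan:
i=0 'e': node 0→1
i=1 'c': node 1→2
i=2 'e': node 2→5 (fail-walked)
i=3 'e': node 5→6
i=4 'a': node 6→7  → match P1@[1:4]
i=5 'c': node 7→4 (fail-walked)
i=6 'e': node 4→5
i=7 'c': node 5→2 (fail-walked)
i=8 'd': node 2→3  → match P0@[6:8]
i=9 'e': node 3→1 (fail-walked)
i=10 'd': node 1→0 (fail-walked)
i=11 'b': node 0→0
i=12 'c': node 0→4
i=13 'e': node 4→5
i=14 'c': node 5→2 (fail-walked)
i=15 'd': node 2→3  → match P0@[13:15]
i=16 'a': node 3→0 (fail-walked)
i=17 'e': node 0→1
i=18 'b': node 1→0 (fail-walked)
i=19 'c': node 0→4
i=20 'e': node 4→5
i=21 'e': node 5→6
i=22 'a': node 6→7  → match P1@[19:22]
i=23 'a': node 7→0 (fail-walked)
i=24 'a': node 0→0
i=25 'e': node 0→1
i=26 'c': node 1→2
i=27 'd': node 2→3  → match P0@[25:27]
i=28 'e': node 3→1 (fail-walked)

All matches (sorted): [[4,1],[8,0],[15,0],[22,1],[27,0]]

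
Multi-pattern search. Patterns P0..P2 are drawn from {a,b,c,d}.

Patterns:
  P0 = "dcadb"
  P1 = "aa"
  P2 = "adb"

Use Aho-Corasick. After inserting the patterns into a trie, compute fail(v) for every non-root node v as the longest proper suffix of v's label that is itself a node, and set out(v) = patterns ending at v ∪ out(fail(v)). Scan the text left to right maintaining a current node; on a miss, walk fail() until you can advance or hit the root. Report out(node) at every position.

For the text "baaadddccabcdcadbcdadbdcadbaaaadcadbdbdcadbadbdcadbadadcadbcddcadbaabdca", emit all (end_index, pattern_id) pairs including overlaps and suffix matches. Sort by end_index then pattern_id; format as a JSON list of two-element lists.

Build:
Trie (insert patterns):
  n0 'ε': a→6 d→1
  n1 'd': c→2
  n2 'dc': a→3
  n3 'dca': d→4
  n4 'dcad': b→5
  n5 'dcadb': ·  [P0 ends]
  n6 'a': a→7 d→8
  n7 'aa': ·  [P1 ends]
  n8 'ad': b→9
  n9 'adb': ·  [P2 ends]

Failure links (BFS by depth):
  n1('d'): parent n0 fail=0; on 'd' 0 → fail=0;  out ∅∪∅=∅
  n6('a'): parent n0 fail=0; on 'a' 0 → fail=0;  out ∅∪∅=∅
  n2('dc'): parent n1 fail=0; on 'c' 0 → fail=0;  out ∅∪∅=∅
  n7('aa'): parent n6 fail=0; on 'a' 0 → fail=6;  out {1}∪∅={1}
  n8('ad'): parent n6 fail=0; on 'd' 0 → fail=1;  out ∅∪∅=∅
  n3('dca'): parent n2 fail=0; on 'a' 0 → fail=6;  out ∅∪∅=∅
  n9('adb'): parent n8 fail=1; on 'b' 1→0 → fail=0;  out {2}∪∅={2}
  n4('dcad'): parent n3 fail=6; on 'd' 6 → fail=8;  out ∅∪∅=∅
  n5('dcadb'): parent n4 fail=8; on 'b' 8 → fail=9;  out {0}∪{2}={0,2}

Scan:
pos 0 'b': at 0
pos 1 'a': at 6
pos 2 'a': at 7  ** P1@[1:2]
pos 3 'a': at 7 (fail-walked)  ** P1@[2:3]
pos 4 'd': at 8 (fail-walked)
pos 5 'd': at 1 (fail-walked)
pos 6 'd': at 1 (fail-walked)
pos 7 'c': at 2
pos 8 'c': at 0 (fail-walked)
pos 9 'a': at 6
pos 10 'b': at 0 (fail-walked)
pos 11 'c': at 0
pos 12 'd': at 1
pos 13 'c': at 2
pos 14 'a': at 3
pos 15 'd': at 4
pos 16 'b': at 5  ** P0@[12:16],P2@[14:16]
pos 17 'c': at 0 (fail-walked)
pos 18 'd': at 1
pos 19 'a': at 6 (fail-walked)
pos 20 'd': at 8
pos 21 'b': at 9  ** P2@[19:21]
pos 22 'd': at 1 (fail-walked)
pos 23 'c': at 2
pos 24 'a': at 3
pos 25 'd': at 4
pos 26 'b': at 5  ** P0@[22:26],P2@[24:26]
pos 27 'a': at 6 (fail-walked)
pos 28 'a': at 7  ** P1@[27:28]
pos 29 'a': at 7 (fail-walked)  ** P1@[28:29]
pos 30 'a': at 7 (fail-walked)  ** P1@[29:30]
pos 31 'd': at 8 (fail-walked)
pos 32 'c': at 2 (fail-walked)
pos 33 'a': at 3
pos 34 'd': at 4
pos 35 'b': at 5  ** P0@[31:35],P2@[33:35]
pos 36 'd': at 1 (fail-walked)
pos 37 'b': at 0 (fail-walked)
pos 38 'd': at 1
pos 39 'c': at 2
pos 40 'a': at 3
pos 41 'd': at 4
pos 42 'b': at 5  ** P0@[38:42],P2@[40:42]
pos 43 'a': at 6 (fail-walked)
pos 44 'd': at 8
pos 45 'b': at 9  ** P2@[43:45]
pos 46 'd': at 1 (fail-walked)
pos 47 'c': at 2
pos 48 'a': at 3
pos 49 'd': at 4
pos 50 'b': at 5  ** P0@[46:50],P2@[48:50]
pos 51 'a': at 6 (fail-walked)
pos 52 'd': at 8
pos 53 'a': at 6 (fail-walked)
pos 54 'd': at 8
pos 55 'c': at 2 (fail-walked)
pos 56 'a': at 3
pos 57 'd': at 4
pos 58 'b': at 5  ** P0@[54:58],P2@[56:58]
pos 59 'c': at 0 (fail-walked)
pos 60 'd': at 1
pos 61 'd': at 1 (fail-walked)
pos 62 'c': at 2
pos 63 'a': at 3
pos 64 'd': at 4
pos 65 'b': at 5  ** P0@[61:65],P2@[63:65]
pos 66 'a': at 6 (fail-walked)
pos 67 'a': at 7  ** P1@[66:67]
pos 68 'b': at 0 (fail-walked)
pos 69 'd': at 1
pos 70 'c': at 2
pos 71 'a': at 3

Result: [[2,1],[3,1],[16,0],[16,2],[21,2],[26,0],[26,2],[28,1],[29,1],[30,1],[35,0],[35,2],[42,0],[42,2],[45,2],[50,0],[50,2],[58,0],[58,2],[65,0],[65,2],[67,1]]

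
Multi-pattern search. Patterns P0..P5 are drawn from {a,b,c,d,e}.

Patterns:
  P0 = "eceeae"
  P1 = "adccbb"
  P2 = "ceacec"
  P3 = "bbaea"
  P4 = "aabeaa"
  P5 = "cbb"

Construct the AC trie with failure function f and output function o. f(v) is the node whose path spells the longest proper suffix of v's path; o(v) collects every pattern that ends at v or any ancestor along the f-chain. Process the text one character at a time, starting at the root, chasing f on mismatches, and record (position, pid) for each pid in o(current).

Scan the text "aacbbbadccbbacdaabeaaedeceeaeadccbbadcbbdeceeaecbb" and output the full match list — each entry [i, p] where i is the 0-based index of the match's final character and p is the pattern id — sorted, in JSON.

Construct AC machine:
Trie nodes:
  0='ε' goto a→7 b→19 c→13 e→1
  1='e' goto c→2
  2='ec' goto e→3
  3='ece' goto e→4
  4='ecee' goto a→5
  5='eceea' goto e→6
  6='eceeae' goto ·  [P0 ends]
  7='a' goto a→24 d→8
  8='ad' goto c→9
  9='adc' goto c→10
  10='adcc' goto b→11
  11='adccb' goto b→12
  12='adccbb' goto ·  [P1 ends]
  13='c' goto b→29 e→14
  14='ce' goto a→15
  15='cea' goto c→16
  16='ceac' goto e→17
  17='ceace' goto c→18
  18='ceacec' goto ·  [P2 ends]
  19='b' goto b→20
  20='bb' goto a→21
  21='bba' goto e→22
  22='bbae' goto a→23
  23='bbaea' goto ·  [P3 ends]
  24='aa' goto b→25
  25='aab' goto e→26
  26='aabe' goto a→27
  27='aabea' goto a→28
  28='aabeaa' goto ·  [P4 ends]
  29='cb' goto b→30
  30='cbb' goto ·  [P5 ends]

Failure links (BFS by depth):
  fail(1) 'e': from fail(0)=0 chase 'e': 0 ⇒ 0;  out=∅∪out(0)=∅
  fail(7) 'a': from fail(0)=0 chase 'a': 0 ⇒ 0;  out=∅∪out(0)=∅
  fail(13) 'c': from fail(0)=0 chase 'c': 0 ⇒ 0;  out=∅∪out(0)=∅
  fail(19) 'b': from fail(0)=0 chase 'b': 0 ⇒ 0;  out=∅∪out(0)=∅
  fail(2) 'ec': from fail(1)=0 chase 'c': 0 ⇒ 13;  out=∅∪out(13)=∅
  fail(8) 'ad': from fail(7)=0 chase 'd': 0 ⇒ 0;  out=∅∪out(0)=∅
  fail(14) 'ce': from fail(13)=0 chase 'e': 0 ⇒ 1;  out=∅∪out(1)=∅
  fail(20) 'bb': from fail(19)=0 chase 'b': 0 ⇒ 19;  out=∅∪out(19)=∅
  fail(24) 'aa': from fail(7)=0 chase 'a': 0 ⇒ 7;  out=∅∪out(7)=∅
  fail(29) 'cb': from fail(13)=0 chase 'b': 0 ⇒ 19;  out=∅∪out(19)=∅
  fail(3) 'ece': from fail(2)=13 chase 'e': 13 ⇒ 14;  out=∅∪out(14)=∅
  fail(9) 'adc': from fail(8)=0 chase 'c': 0 ⇒ 13;  out=∅∪out(13)=∅
  fail(15) 'cea': from fail(14)=1 chase 'a': 1→0 ⇒ 7;  out=∅∪out(7)=∅
  fail(21) 'bba': from fail(20)=19 chase 'a': 19→0 ⇒ 7;  out=∅∪out(7)=∅
  fail(25) 'aab': from fail(24)=7 chase 'b': 7→0 ⇒ 19;  out=∅∪out(19)=∅
  fail(30) 'cbb': from fail(29)=19 chase 'b': 19 ⇒ 20;  out={5}∪out(20)={5}
  fail(4) 'ecee': from fail(3)=14 chase 'e': 14→1→0 ⇒ 1;  out=∅∪out(1)=∅
  fail(10) 'adcc': from fail(9)=13 chase 'c': 13→0 ⇒ 13;  out=∅∪out(13)=∅
  fail(16) 'ceac': from fail(15)=7 chase 'c': 7→0 ⇒ 13;  out=∅∪out(13)=∅
  fail(22) 'bbae': from fail(21)=7 chase 'e': 7→0 ⇒ 1;  out=∅∪out(1)=∅
  fail(26) 'aabe': from fail(25)=19 chase 'e': 19→0 ⇒ 1;  out=∅∪out(1)=∅
  fail(5) 'eceea': from fail(4)=1 chase 'a': 1→0 ⇒ 7;  out=∅∪out(7)=∅
  fail(11) 'adccb': from fail(10)=13 chase 'b': 13 ⇒ 29;  out=∅∪out(29)=∅
  fail(17) 'ceace': from fail(16)=13 chase 'e': 13 ⇒ 14;  out=∅∪out(14)=∅
  fail(23) 'bbaea': from fail(22)=1 chase 'a': 1→0 ⇒ 7;  out={3}∪out(7)={3}
  fail(27) 'aabea': from fail(26)=1 chase 'a': 1→0 ⇒ 7;  out=∅∪out(7)=∅
  fail(6) 'eceeae': from fail(5)=7 chase 'e': 7→0 ⇒ 1;  out={0}∪out(1)={0}
  fail(12) 'adccbb': from fail(11)=29 chase 'b': 29 ⇒ 30;  out={1}∪out(30)={1,5}
  fail(18) 'ceacec': from fail(17)=14 chase 'c': 14→1 ⇒ 2;  out={2}∪out(2)={2}
  fail(28) 'aabeaa': from fail(27)=7 chase 'a': 7 ⇒ 24;  out={4}∪out(24)={4}

Run:
i=0 'a': node 0→7
i=1 'a': node 7→24
i=2 'c': node 24→13 (fail-walked)
i=3 'b': node 13→29
i=4 'b': node 29→30  → match P5@[2:4]
i=5 'b': node 30→20 (fail-walked)
i=6 'a': node 20→21
i=7 'd': node 21→8 (fail-walked)
i=8 'c': node 8→9
i=9 'c': node 9→10
i=10 'b': node 10→11
i=11 'b': node 11→12  → match P1@[6:11],P5@[9:11]
i=12 'a': node 12→21 (fail-walked)
i=13 'c': node 21→13 (fail-walked)
i=14 'd': node 13→0 (fail-walked)
i=15 'a': node 0→7
i=16 'a': node 7→24
i=17 'b': node 24→25
i=18 'e': node 25→26
i=19 'a': node 26→27
i=20 'a': node 27→28  → match P4@[15:20]
i=21 'e': node 28→1 (fail-walked)
i=22 'd': node 1→0 (fail-walked)
i=23 'e': node 0→1
i=24 'c': node 1→2
i=25 'e': node 2→3
i=26 'e': node 3→4
i=27 'a': node 4→5
i=28 'e': node 5→6  → match P0@[23:28]
i=29 'a': node 6→7 (fail-walked)
i=30 'd': node 7→8
i=31 'c': node 8→9
i=32 'c': node 9→10
i=33 'b': node 10→11
i=34 'b': node 11→12  → match P1@[29:34],P5@[32:34]
i=35 'a': node 12→21 (fail-walked)
i=36 'd': node 21→8 (fail-walked)
i=37 'c': node 8→9
i=38 'b': node 9→29 (fail-walked)
i=39 'b': node 29→30  → match P5@[37:39]
i=40 'd': node 30→0 (fail-walked)
i=41 'e': node 0→1
i=42 'c': node 1→2
i=43 'e': node 2→3
i=44 'e': node 3→4
i=45 'a': node 4→5
i=46 'e': node 5→6  → match P0@[41:46]
i=47 'c': node 6→2 (fail-walked)
i=48 'b': node 2→29 (fail-walked)
i=49 'b': node 29→30  → match P5@[47:49]

Result: [[4,5],[11,1],[11,5],[20,4],[28,0],[34,1],[34,5],[39,5],[46,0],[49,5]]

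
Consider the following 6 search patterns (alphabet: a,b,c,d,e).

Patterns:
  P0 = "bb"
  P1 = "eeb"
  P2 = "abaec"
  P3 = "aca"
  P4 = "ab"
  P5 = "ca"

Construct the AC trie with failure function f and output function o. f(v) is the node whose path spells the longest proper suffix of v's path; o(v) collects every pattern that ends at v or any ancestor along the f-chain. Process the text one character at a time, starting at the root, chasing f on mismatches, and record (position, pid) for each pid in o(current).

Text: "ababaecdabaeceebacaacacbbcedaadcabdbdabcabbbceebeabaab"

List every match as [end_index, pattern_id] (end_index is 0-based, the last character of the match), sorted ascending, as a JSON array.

Build:
Trie nodes:
  n0 'ε': a→6 b→1 c→13 e→3
  n1 'b': b→2
  n2 'bb': ·  ←P0
  n3 'e': e→4
  n4 'ee': b→5
  n5 'eeb': ·  ←P1
  n6 'a': b→7 c→11
  n7 'ab': a→8  ←P4
  n8 'aba': e→9
  n9 'abae': c→10
  n10 'abaec': ·  ←P2
  n11 'ac': a→12
  n12 'aca': ·  ←P3
  n13 'c': a→14
  n14 'ca': ·  ←P5

Failure links (BFS by depth):
  fail(1) 'b': from fail(0)=0 chase 'b': 0 ⇒ 0;  out=∅∪out(0)=∅
  fail(3) 'e': from fail(0)=0 chase 'e': 0 ⇒ 0;  out=∅∪out(0)=∅
  fail(6) 'a': from fail(0)=0 chase 'a': 0 ⇒ 0;  out=∅∪out(0)=∅
  fail(13) 'c': from fail(0)=0 chase 'c': 0 ⇒ 0;  out=∅∪out(0)=∅
  fail(2) 'bb': from fail(1)=0 chase 'b': 0 ⇒ 1;  out={0}∪out(1)={0}
  fail(4) 'ee': from fail(3)=0 chase 'e': 0 ⇒ 3;  out=∅∪out(3)=∅
  fail(7) 'ab': from fail(6)=0 chase 'b': 0 ⇒ 1;  out={4}∪out(1)={4}
  fail(11) 'ac': from fail(6)=0 chase 'c': 0 ⇒ 13;  out=∅∪out(13)=∅
  fail(14) 'ca': from fail(13)=0 chase 'a': 0 ⇒ 6;  out={5}∪out(6)={5}
  fail(5) 'eeb': from fail(4)=3 chase 'b': 3→0 ⇒ 1;  out={1}∪out(1)={1}
  fail(8) 'aba': from fail(7)=1 chase 'a': 1→0 ⇒ 6;  out=∅∪out(6)=∅
  fail(12) 'aca': from fail(11)=13 chase 'a': 13 ⇒ 14;  out={3}∪out(14)={3,5}
  fail(9) 'abae': from fail(8)=6 chase 'e': 6→0 ⇒ 3;  out=∅∪out(3)=∅
  fail(10) 'abaec': from fail(9)=3 chase 'c': 3→0 ⇒ 13;  out={2}∪out(13)={2}

Run:
[0] read 'a'  n0⇒n6
[1] read 'b'  n6⇒n7  emit P4@[0:1]
[2] read 'a'  n7⇒n8
[3] read 'b'  n8⇒n7 ·f  emit P4@[2:3]
[4] read 'a'  n7⇒n8
[5] read 'e'  n8⇒n9
[6] read 'c'  n9⇒n10  emit P2@[2:6]
[7] read 'd'  n10⇒n0 ·f
[8] read 'a'  n0⇒n6
[9] read 'b'  n6⇒n7  emit P4@[8:9]
[10] read 'a'  n7⇒n8
[11] read 'e'  n8⇒n9
[12] read 'c'  n9⇒n10  emit P2@[8:12]
[13] read 'e'  n10⇒n3 ·f
[14] read 'e'  n3⇒n4
[15] read 'b'  n4⇒n5  emit P1@[13:15]
[16] read 'a'  n5⇒n6 ·f
[17] read 'c'  n6⇒n11
[18] read 'a'  n11⇒n12  emit P3@[16:18],P5@[17:18]
[19] read 'a'  n12⇒n6 ·f
[20] read 'c'  n6⇒n11
[21] read 'a'  n11⇒n12  emit P3@[19:21],P5@[20:21]
[22] read 'c'  n12⇒n11 ·f
[23] read 'b'  n11⇒n1 ·f
[24] read 'b'  n1⇒n2  emit P0@[23:24]
[25] read 'c'  n2⇒n13 ·f
[26] read 'e'  n13⇒n3 ·f
[27] read 'd'  n3⇒n0 ·f
[28] read 'a'  n0⇒n6
[29] read 'a'  n6⇒n6 ·f
[30] read 'd'  n6⇒n0 ·f
[31] read 'c'  n0⇒n13
[32] read 'a'  n13⇒n14  emit P5@[31:32]
[33] read 'b'  n14⇒n7 ·f  emit P4@[32:33]
[34] read 'd'  n7⇒n0 ·f
[35] read 'b'  n0⇒n1
[36] read 'd'  n1⇒n0 ·f
[37] read 'a'  n0⇒n6
[38] read 'b'  n6⇒n7  emit P4@[37:38]
[39] read 'c'  n7⇒n13 ·f
[40] read 'a'  n13⇒n14  emit P5@[39:40]
[41] read 'b'  n14⇒n7 ·f  emit P4@[40:41]
[42] read 'b'  n7⇒n2 ·f  emit P0@[41:42]
[43] read 'b'  n2⇒n2 ·f  emit P0@[42:43]
[44] read 'c'  n2⇒n13 ·f
[45] read 'e'  n13⇒n3 ·f
[46] read 'e'  n3⇒n4
[47] read 'b'  n4⇒n5  emit P1@[45:47]
[48] read 'e'  n5⇒n3 ·f
[49] read 'a'  n3⇒n6 ·f
[50] read 'b'  n6⇒n7  emit P4@[49:50]
[51] read 'a'  n7⇒n8
[52] read 'a'  n8⇒n6 ·f
[53] read 'b'  n6⇒n7  emit P4@[52:53]

Matches: [[1,4],[3,4],[6,2],[9,4],[12,2],[15,1],[18,3],[18,5],[21,3],[21,5],[24,0],[32,5],[33,4],[38,4],[40,5],[41,4],[42,0],[43,0],[47,1],[50,4],[53,4]]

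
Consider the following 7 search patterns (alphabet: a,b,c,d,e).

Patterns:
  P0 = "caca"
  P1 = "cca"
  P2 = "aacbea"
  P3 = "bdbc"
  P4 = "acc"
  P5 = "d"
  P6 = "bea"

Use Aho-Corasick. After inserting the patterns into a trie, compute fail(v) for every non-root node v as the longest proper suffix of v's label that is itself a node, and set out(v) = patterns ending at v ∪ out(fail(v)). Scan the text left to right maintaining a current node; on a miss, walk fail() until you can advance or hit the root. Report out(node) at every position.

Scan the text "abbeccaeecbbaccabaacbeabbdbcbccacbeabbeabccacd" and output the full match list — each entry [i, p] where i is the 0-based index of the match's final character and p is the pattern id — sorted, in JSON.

Build automaton:
Trie (insert patterns):
  0='ε' goto a→7 b→13 c→1 d→19
  1='c' goto a→2 c→5
  2='ca' goto c→3
  3='cac' goto a→4
  4='caca' goto ·  [P0 ends]
  5='cc' goto a→6
  6='cca' goto ·  [P1 ends]
  7='a' goto a→8 c→17
  8='aa' goto c→9
  9='aac' goto b→10
  10='aacb' goto e→11
  11='aacbe' goto a→12
  12='aacbea' goto ·  [P2 ends]
  13='b' goto d→14 e→20
  14='bd' goto b→15
  15='bdb' goto c→16
  16='bdbc' goto ·  [P3 ends]
  17='ac' goto c→18
  18='acc' goto ·  [P4 ends]
  19='d' goto ·  [P5 ends]
  20='be' goto a→21
  21='bea' goto ·  [P6 ends]

Failure links (BFS by depth):
  fail(1) 'c': from fail(0)=0 chase 'c': 0 ⇒ 0;  out=∅∪out(0)=∅
  fail(7) 'a': from fail(0)=0 chase 'a': 0 ⇒ 0;  out=∅∪out(0)=∅
  fail(13) 'b': from fail(0)=0 chase 'b': 0 ⇒ 0;  out=∅∪out(0)=∅
  fail(19) 'd': from fail(0)=0 chase 'd': 0 ⇒ 0;  out={5}∪out(0)={5}
  fail(2) 'ca': from fail(1)=0 chase 'a': 0 ⇒ 7;  out=∅∪out(7)=∅
  fail(5) 'cc': from fail(1)=0 chase 'c': 0 ⇒ 1;  out=∅∪out(1)=∅
  fail(8) 'aa': from fail(7)=0 chase 'a': 0 ⇒ 7;  out=∅∪out(7)=∅
  fail(14) 'bd': from fail(13)=0 chase 'd': 0 ⇒ 19;  out=∅∪out(19)={5}
  fail(17) 'ac': from fail(7)=0 chase 'c': 0 ⇒ 1;  out=∅∪out(1)=∅
  fail(20) 'be': from fail(13)=0 chase 'e': 0 ⇒ 0;  out=∅∪out(0)=∅
  fail(3) 'cac': from fail(2)=7 chase 'c': 7 ⇒ 17;  out=∅∪out(17)=∅
  fail(6) 'cca': from fail(5)=1 chase 'a': 1 ⇒ 2;  out={1}∪out(2)={1}
  fail(9) 'aac': from fail(8)=7 chase 'c': 7 ⇒ 17;  out=∅∪out(17)=∅
  fail(15) 'bdb': from fail(14)=19 chase 'b': 19→0 ⇒ 13;  out=∅∪out(13)=∅
  fail(18) 'acc': from fail(17)=1 chase 'c': 1 ⇒ 5;  out={4}∪out(5)={4}
  fail(21) 'bea': from fail(20)=0 chase 'a': 0 ⇒ 7;  out={6}∪out(7)={6}
  fail(4) 'caca': from fail(3)=17 chase 'a': 17→1 ⇒ 2;  out={0}∪out(2)={0}
  fail(10) 'aacb': from fail(9)=17 chase 'b': 17→1→0 ⇒ 13;  out=∅∪out(13)=∅
  fail(16) 'bdbc': from fail(15)=13 chase 'c': 13→0 ⇒ 1;  out={3}∪out(1)={3}
  fail(11) 'aacbe': from fail(10)=13 chase 'e': 13 ⇒ 20;  out=∅∪out(20)=∅
  fail(12) 'aacbea': from fail(11)=20 chase 'a': 20 ⇒ 21;  out={2}∪out(21)={2,6}

Scan:
i=0 'a': node 0→7
i=1 'b': node 7→13 (fail-walked)
i=2 'b': node 13→13 (fail-walked)
i=3 'e': node 13→20
i=4 'c': node 20→1 (fail-walked)
i=5 'c': node 1→5
i=6 'a': node 5→6  emit P1@[4:6]
i=7 'e': node 6→0 (fail-walked)
i=8 'e': node 0→0
i=9 'c': node 0→1
i=10 'b': node 1→13 (fail-walked)
i=11 'b': node 13→13 (fail-walked)
i=12 'a': node 13→7 (fail-walked)
i=13 'c': node 7→17
i=14 'c': node 17→18  emit P4@[12:14]
i=15 'a': node 18→6 (fail-walked)  emit P1@[13:15]
i=16 'b': node 6→13 (fail-walked)
i=17 'a': node 13→7 (fail-walked)
i=18 'a': node 7→8
i=19 'c': node 8→9
i=20 'b': node 9→10
i=21 'e': node 10→11
i=22 'a': node 11→12  emit P2@[17:22],P6@[20:22]
i=23 'b': node 12→13 (fail-walked)
i=24 'b': node 13→13 (fail-walked)
i=25 'd': node 13→14  emit P5@[25:25]
i=26 'b': node 14→15
i=27 'c': node 15→16  emit P3@[24:27]
i=28 'b': node 16→13 (fail-walked)
i=29 'c': node 13→1 (fail-walked)
i=30 'c': node 1→5
i=31 'a': node 5→6  emit P1@[29:31]
i=32 'c': node 6→3 (fail-walked)
i=33 'b': node 3→13 (fail-walked)
i=34 'e': node 13→20
i=35 'a': node 20→21  emit P6@[33:35]
i=36 'b': node 21→13 (fail-walked)
i=37 'b': node 13→13 (fail-walked)
i=38 'e': node 13→20
i=39 'a': node 20→21  emit P6@[37:39]
i=40 'b': node 21→13 (fail-walked)
i=41 'c': node 13→1 (fail-walked)
i=42 'c': node 1→5
i=43 'a': node 5→6  emit P1@[41:43]
i=44 'c': node 6→3 (fail-walked)
i=45 'd': node 3→19 (fail-walked)  emit P5@[45:45]

All matches (sorted): [[6,1],[14,4],[15,1],[22,2],[22,6],[25,5],[27,3],[31,1],[35,6],[39,6],[43,1],[45,5]]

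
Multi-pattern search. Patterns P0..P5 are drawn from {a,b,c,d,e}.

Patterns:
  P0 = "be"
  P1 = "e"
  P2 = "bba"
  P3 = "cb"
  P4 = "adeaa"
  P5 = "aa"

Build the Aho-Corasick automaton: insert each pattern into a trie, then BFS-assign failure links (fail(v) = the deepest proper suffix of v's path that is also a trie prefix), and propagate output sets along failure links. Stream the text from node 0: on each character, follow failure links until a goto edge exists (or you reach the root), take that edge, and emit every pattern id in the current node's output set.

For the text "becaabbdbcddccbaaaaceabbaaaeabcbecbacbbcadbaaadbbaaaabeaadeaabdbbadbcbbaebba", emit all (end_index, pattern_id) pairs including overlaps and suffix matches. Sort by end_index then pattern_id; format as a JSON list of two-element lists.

Build automaton:
Trie (insert patterns):
  0='ε' goto a→8 b→1 c→6 e→3
  1='b' goto b→4 e→2
  2='be' goto ·  ←P0
  3='e' goto ·  ←P1
  4='bb' goto a→5
  5='bba' goto ·  ←P2
  6='c' goto b→7
  7='cb' goto ·  ←P3
  8='a' goto a→13 d→9
  9='ad' goto e→10
  10='ade' goto a→11
  11='adea' goto a→12
  12='adeaa' goto ·  ←P4
  13='aa' goto ·  ←P5

BFS fail/out derivation:
  n1('b'): parent n0 fail=0; on 'b' 0 → fail=0;  out ∅∪∅=∅
  n3('e'): parent n0 fail=0; on 'e' 0 → fail=0;  out {1}∪∅={1}
  n6('c'): parent n0 fail=0; on 'c' 0 → fail=0;  out ∅∪∅=∅
  n8('a'): parent n0 fail=0; on 'a' 0 → fail=0;  out ∅∪∅=∅
  n2('be'): parent n1 fail=0; on 'e' 0 → fail=3;  out {0}∪{1}={0,1}
  n4('bb'): parent n1 fail=0; on 'b' 0 → fail=1;  out ∅∪∅=∅
  n7('cb'): parent n6 fail=0; on 'b' 0 → fail=1;  out {3}∪∅={3}
  n9('ad'): parent n8 fail=0; on 'd' 0 → fail=0;  out ∅∪∅=∅
  n13('aa'): parent n8 fail=0; on 'a' 0 → fail=8;  out {5}∪∅={5}
  n5('bba'): parent n4 fail=1; on 'a' 1→0 → fail=8;  out {2}∪∅={2}
  n10('ade'): parent n9 fail=0; on 'e' 0 → fail=3;  out ∅∪{1}={1}
  n11('adea'): parent n10 fail=3; on 'a' 3→0 → fail=8;  out ∅∪∅=∅
  n12('adeaa'): parent n11 fail=8; on 'a' 8 → fail=13;  out {4}∪{5}={4,5}

Run:
i=0 'b': node 0→1
i=1 'e': node 1→2  emit P0@[0:1],P1@[1:1]
i=2 'c': node 2→6 (via fail)
i=3 'a': node 6→8 (via fail)
i=4 'a': node 8→13  emit P5@[3:4]
i=5 'b': node 13→1 (via fail)
i=6 'b': node 1→4
i=7 'd': node 4→0 (via fail)
i=8 'b': node 0→1
i=9 'c': node 1→6 (via fail)
i=10 'd': node 6→0 (via fail)
i=11 'd': node 0→0
i=12 'c': node 0→6
i=13 'c': node 6→6 (via fail)
i=14 'b': node 6→7  emit P3@[13:14]
i=15 'a': node 7→8 (via fail)
i=16 'a': node 8→13  emit P5@[15:16]
i=17 'a': node 13→13 (via fail)  emit P5@[16:17]
i=18 'a': node 13→13 (via fail)  emit P5@[17:18]
i=19 'c': node 13→6 (via fail)
i=20 'e': node 6→3 (via fail)  emit P1@[20:20]
i=21 'a': node 3→8 (via fail)
i=22 'b': node 8→1 (via fail)
i=23 'b': node 1→4
i=24 'a': node 4→5  emit P2@[22:24]
i=25 'a': node 5→13 (via fail)  emit P5@[24:25]
i=26 'a': node 13→13 (via fail)  emit P5@[25:26]
i=27 'e': node 13→3 (via fail)  emit P1@[27:27]
i=28 'a': node 3→8 (via fail)
i=29 'b': node 8→1 (via fail)
i=30 'c': node 1→6 (via fail)
i=31 'b': node 6→7  emit P3@[30:31]
i=32 'e': node 7→2 (via fail)  emit P0@[31:32],P1@[32:32]
i=33 'c': node 2→6 (via fail)
i=34 'b': node 6→7  emit P3@[33:34]
i=35 'a': node 7→8 (via fail)
i=36 'c': node 8→6 (via fail)
i=37 'b': node 6→7  emit P3@[36:37]
i=38 'b': node 7→4 (via fail)
i=39 'c': node 4→6 (via fail)
i=40 'a': node 6→8 (via fail)
i=41 'd': node 8→9
i=42 'b': node 9→1 (via fail)
i=43 'a': node 1→8 (via fail)
i=44 'a': node 8→13  emit P5@[43:44]
i=45 'a': node 13→13 (via fail)  emit P5@[44:45]
i=46 'd': node 13→9 (via fail)
i=47 'b': node 9→1 (via fail)
i=48 'b': node 1→4
i=49 'a': node 4→5  emit P2@[47:49]
i=50 'a': node 5→13 (via fail)  emit P5@[49:50]
i=51 'a': node 13→13 (via fail)  emit P5@[50:51]
i=52 'a': node 13→13 (via fail)  emit P5@[51:52]
i=53 'b': node 13→1 (via fail)
i=54 'e': node 1→2  emit P0@[53:54],P1@[54:54]
i=55 'a': node 2→8 (via fail)
i=56 'a': node 8→13  emit P5@[55:56]
i=57 'd': node 13→9 (via fail)
i=58 'e': node 9→10  emit P1@[58:58]
i=59 'a': node 10→11
i=60 'a': node 11→12  emit P4@[56:60],P5@[59:60]
i=61 'b': node 12→1 (via fail)
i=62 'd': node 1→0 (via fail)
i=63 'b': node 0→1
i=64 'b': node 1→4
i=65 'a': node 4→5  emit P2@[63:65]
i=66 'd': node 5→9 (via fail)
i=67 'b': node 9→1 (via fail)
i=68 'c': node 1→6 (via fail)
i=69 'b': node 6→7  emit P3@[68:69]
i=70 'b': node 7→4 (via fail)
i=71 'a': node 4→5  emit P2@[69:71]
i=72 'e': node 5→3 (via fail)  emit P1@[72:72]
i=73 'b': node 3→1 (via fail)
i=74 'b': node 1→4
i=75 'a': node 4→5  emit P2@[73:75]

All matches (sorted): [[1,0],[1,1],[4,5],[14,3],[16,5],[17,5],[18,5],[20,1],[24,2],[25,5],[26,5],[27,1],[31,3],[32,0],[32,1],[34,3],[37,3],[44,5],[45,5],[49,2],[50,5],[51,5],[52,5],[54,0],[54,1],[56,5],[58,1],[60,4],[60,5],[65,2],[69,3],[71,2],[72,1],[75,2]]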